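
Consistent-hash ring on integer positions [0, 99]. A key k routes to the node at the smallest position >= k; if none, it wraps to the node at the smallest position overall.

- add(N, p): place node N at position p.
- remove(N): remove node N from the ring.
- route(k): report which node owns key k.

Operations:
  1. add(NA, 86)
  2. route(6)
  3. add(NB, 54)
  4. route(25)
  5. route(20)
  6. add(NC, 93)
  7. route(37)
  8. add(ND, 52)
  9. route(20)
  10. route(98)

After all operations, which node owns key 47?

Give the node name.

Answer: ND

Derivation:
Op 1: add NA@86 -> ring=[86:NA]
Op 2: route key 6: smallest pos >= 6 is 86 -> NA
Op 3: add NB@54 -> ring=[54:NB,86:NA]
Op 4: route key 25: smallest pos >= 25 is 54 -> NB
Op 5: route key 20: smallest pos >= 20 is 54 -> NB
Op 6: add NC@93 -> ring=[54:NB,86:NA,93:NC]
Op 7: route key 37: smallest pos >= 37 is 54 -> NB
Op 8: add ND@52 -> ring=[52:ND,54:NB,86:NA,93:NC]
Op 9: route key 20: smallest pos >= 20 is 52 -> ND
Op 10: route key 98: none >= 98, wrap to smallest pos 52 -> ND
Final route key 47: smallest pos >= 47 is 52 -> ND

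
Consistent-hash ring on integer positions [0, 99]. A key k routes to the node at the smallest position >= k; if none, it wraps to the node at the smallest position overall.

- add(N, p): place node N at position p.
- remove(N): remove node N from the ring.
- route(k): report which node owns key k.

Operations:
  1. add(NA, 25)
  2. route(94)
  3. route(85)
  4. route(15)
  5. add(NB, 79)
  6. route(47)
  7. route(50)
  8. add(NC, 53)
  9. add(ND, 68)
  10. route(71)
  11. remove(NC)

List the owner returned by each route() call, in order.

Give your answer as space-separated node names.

Answer: NA NA NA NB NB NB

Derivation:
Op 1: add NA@25 -> ring=[25:NA]
Op 2: route key 94: none >= 94, wrap to smallest pos 25 -> NA
Op 3: route key 85: none >= 85, wrap to smallest pos 25 -> NA
Op 4: route key 15: smallest pos >= 15 is 25 -> NA
Op 5: add NB@79 -> ring=[25:NA,79:NB]
Op 6: route key 47: smallest pos >= 47 is 79 -> NB
Op 7: route key 50: smallest pos >= 50 is 79 -> NB
Op 8: add NC@53 -> ring=[25:NA,53:NC,79:NB]
Op 9: add ND@68 -> ring=[25:NA,53:NC,68:ND,79:NB]
Op 10: route key 71: smallest pos >= 71 is 79 -> NB
Op 11: remove NC -> ring=[25:NA,68:ND,79:NB]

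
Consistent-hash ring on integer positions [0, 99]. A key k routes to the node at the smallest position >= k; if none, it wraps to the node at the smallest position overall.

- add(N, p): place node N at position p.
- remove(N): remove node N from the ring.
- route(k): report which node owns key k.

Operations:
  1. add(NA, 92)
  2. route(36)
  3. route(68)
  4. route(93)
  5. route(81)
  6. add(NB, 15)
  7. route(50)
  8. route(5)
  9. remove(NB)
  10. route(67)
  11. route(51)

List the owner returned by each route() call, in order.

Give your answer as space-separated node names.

Op 1: add NA@92 -> ring=[92:NA]
Op 2: route key 36: smallest pos >= 36 is 92 -> NA
Op 3: route key 68: smallest pos >= 68 is 92 -> NA
Op 4: route key 93: none >= 93, wrap to smallest pos 92 -> NA
Op 5: route key 81: smallest pos >= 81 is 92 -> NA
Op 6: add NB@15 -> ring=[15:NB,92:NA]
Op 7: route key 50: smallest pos >= 50 is 92 -> NA
Op 8: route key 5: smallest pos >= 5 is 15 -> NB
Op 9: remove NB -> ring=[92:NA]
Op 10: route key 67: smallest pos >= 67 is 92 -> NA
Op 11: route key 51: smallest pos >= 51 is 92 -> NA

Answer: NA NA NA NA NA NB NA NA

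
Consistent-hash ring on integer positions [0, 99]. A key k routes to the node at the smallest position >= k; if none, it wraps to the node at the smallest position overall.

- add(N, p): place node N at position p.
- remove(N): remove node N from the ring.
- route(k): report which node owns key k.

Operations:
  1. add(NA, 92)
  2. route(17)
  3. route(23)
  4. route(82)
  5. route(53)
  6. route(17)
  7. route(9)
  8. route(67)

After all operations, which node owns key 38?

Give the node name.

Answer: NA

Derivation:
Op 1: add NA@92 -> ring=[92:NA]
Op 2: route key 17: smallest pos >= 17 is 92 -> NA
Op 3: route key 23: smallest pos >= 23 is 92 -> NA
Op 4: route key 82: smallest pos >= 82 is 92 -> NA
Op 5: route key 53: smallest pos >= 53 is 92 -> NA
Op 6: route key 17: smallest pos >= 17 is 92 -> NA
Op 7: route key 9: smallest pos >= 9 is 92 -> NA
Op 8: route key 67: smallest pos >= 67 is 92 -> NA
Final route key 38: smallest pos >= 38 is 92 -> NA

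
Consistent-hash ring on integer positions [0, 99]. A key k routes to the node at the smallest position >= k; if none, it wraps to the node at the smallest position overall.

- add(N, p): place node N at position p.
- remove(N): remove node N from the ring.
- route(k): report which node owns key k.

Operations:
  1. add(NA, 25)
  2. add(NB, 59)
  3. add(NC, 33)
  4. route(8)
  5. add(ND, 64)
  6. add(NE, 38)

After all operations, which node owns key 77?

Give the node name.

Op 1: add NA@25 -> ring=[25:NA]
Op 2: add NB@59 -> ring=[25:NA,59:NB]
Op 3: add NC@33 -> ring=[25:NA,33:NC,59:NB]
Op 4: route key 8: smallest pos >= 8 is 25 -> NA
Op 5: add ND@64 -> ring=[25:NA,33:NC,59:NB,64:ND]
Op 6: add NE@38 -> ring=[25:NA,33:NC,38:NE,59:NB,64:ND]
Final route key 77: none >= 77, wrap to smallest pos 25 -> NA

Answer: NA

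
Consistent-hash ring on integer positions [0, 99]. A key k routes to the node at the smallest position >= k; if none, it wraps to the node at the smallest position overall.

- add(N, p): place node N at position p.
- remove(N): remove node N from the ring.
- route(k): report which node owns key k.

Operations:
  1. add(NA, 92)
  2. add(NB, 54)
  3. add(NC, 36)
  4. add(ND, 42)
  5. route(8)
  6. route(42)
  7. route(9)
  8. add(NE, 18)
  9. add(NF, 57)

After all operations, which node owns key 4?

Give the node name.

Op 1: add NA@92 -> ring=[92:NA]
Op 2: add NB@54 -> ring=[54:NB,92:NA]
Op 3: add NC@36 -> ring=[36:NC,54:NB,92:NA]
Op 4: add ND@42 -> ring=[36:NC,42:ND,54:NB,92:NA]
Op 5: route key 8: smallest pos >= 8 is 36 -> NC
Op 6: route key 42: smallest pos >= 42 is 42 -> ND
Op 7: route key 9: smallest pos >= 9 is 36 -> NC
Op 8: add NE@18 -> ring=[18:NE,36:NC,42:ND,54:NB,92:NA]
Op 9: add NF@57 -> ring=[18:NE,36:NC,42:ND,54:NB,57:NF,92:NA]
Final route key 4: smallest pos >= 4 is 18 -> NE

Answer: NE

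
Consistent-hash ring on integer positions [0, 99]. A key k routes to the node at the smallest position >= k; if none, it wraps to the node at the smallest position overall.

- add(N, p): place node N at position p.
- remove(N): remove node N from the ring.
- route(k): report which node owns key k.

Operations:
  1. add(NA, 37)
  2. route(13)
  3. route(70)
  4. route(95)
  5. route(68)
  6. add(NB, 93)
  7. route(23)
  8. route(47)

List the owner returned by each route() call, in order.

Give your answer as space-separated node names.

Op 1: add NA@37 -> ring=[37:NA]
Op 2: route key 13: smallest pos >= 13 is 37 -> NA
Op 3: route key 70: none >= 70, wrap to smallest pos 37 -> NA
Op 4: route key 95: none >= 95, wrap to smallest pos 37 -> NA
Op 5: route key 68: none >= 68, wrap to smallest pos 37 -> NA
Op 6: add NB@93 -> ring=[37:NA,93:NB]
Op 7: route key 23: smallest pos >= 23 is 37 -> NA
Op 8: route key 47: smallest pos >= 47 is 93 -> NB

Answer: NA NA NA NA NA NB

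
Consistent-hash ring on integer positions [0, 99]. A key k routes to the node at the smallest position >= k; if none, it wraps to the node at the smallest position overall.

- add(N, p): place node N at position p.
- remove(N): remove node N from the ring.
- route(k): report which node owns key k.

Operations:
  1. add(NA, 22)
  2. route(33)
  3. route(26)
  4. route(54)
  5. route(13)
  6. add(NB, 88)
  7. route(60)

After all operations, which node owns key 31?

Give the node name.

Op 1: add NA@22 -> ring=[22:NA]
Op 2: route key 33: none >= 33, wrap to smallest pos 22 -> NA
Op 3: route key 26: none >= 26, wrap to smallest pos 22 -> NA
Op 4: route key 54: none >= 54, wrap to smallest pos 22 -> NA
Op 5: route key 13: smallest pos >= 13 is 22 -> NA
Op 6: add NB@88 -> ring=[22:NA,88:NB]
Op 7: route key 60: smallest pos >= 60 is 88 -> NB
Final route key 31: smallest pos >= 31 is 88 -> NB

Answer: NB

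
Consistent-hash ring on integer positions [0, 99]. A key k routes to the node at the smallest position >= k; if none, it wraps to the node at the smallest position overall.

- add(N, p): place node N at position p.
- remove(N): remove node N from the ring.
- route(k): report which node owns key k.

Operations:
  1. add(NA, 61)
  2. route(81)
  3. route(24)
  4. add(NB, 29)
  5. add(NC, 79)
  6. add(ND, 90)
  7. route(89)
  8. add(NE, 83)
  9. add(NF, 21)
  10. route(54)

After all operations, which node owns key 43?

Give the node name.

Answer: NA

Derivation:
Op 1: add NA@61 -> ring=[61:NA]
Op 2: route key 81: none >= 81, wrap to smallest pos 61 -> NA
Op 3: route key 24: smallest pos >= 24 is 61 -> NA
Op 4: add NB@29 -> ring=[29:NB,61:NA]
Op 5: add NC@79 -> ring=[29:NB,61:NA,79:NC]
Op 6: add ND@90 -> ring=[29:NB,61:NA,79:NC,90:ND]
Op 7: route key 89: smallest pos >= 89 is 90 -> ND
Op 8: add NE@83 -> ring=[29:NB,61:NA,79:NC,83:NE,90:ND]
Op 9: add NF@21 -> ring=[21:NF,29:NB,61:NA,79:NC,83:NE,90:ND]
Op 10: route key 54: smallest pos >= 54 is 61 -> NA
Final route key 43: smallest pos >= 43 is 61 -> NA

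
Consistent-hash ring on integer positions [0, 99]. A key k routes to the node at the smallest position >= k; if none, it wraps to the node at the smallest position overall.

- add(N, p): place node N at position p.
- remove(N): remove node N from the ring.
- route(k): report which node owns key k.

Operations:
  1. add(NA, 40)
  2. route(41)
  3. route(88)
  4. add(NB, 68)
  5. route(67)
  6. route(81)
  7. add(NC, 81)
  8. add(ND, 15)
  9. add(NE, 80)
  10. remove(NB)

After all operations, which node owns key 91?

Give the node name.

Answer: ND

Derivation:
Op 1: add NA@40 -> ring=[40:NA]
Op 2: route key 41: none >= 41, wrap to smallest pos 40 -> NA
Op 3: route key 88: none >= 88, wrap to smallest pos 40 -> NA
Op 4: add NB@68 -> ring=[40:NA,68:NB]
Op 5: route key 67: smallest pos >= 67 is 68 -> NB
Op 6: route key 81: none >= 81, wrap to smallest pos 40 -> NA
Op 7: add NC@81 -> ring=[40:NA,68:NB,81:NC]
Op 8: add ND@15 -> ring=[15:ND,40:NA,68:NB,81:NC]
Op 9: add NE@80 -> ring=[15:ND,40:NA,68:NB,80:NE,81:NC]
Op 10: remove NB -> ring=[15:ND,40:NA,80:NE,81:NC]
Final route key 91: none >= 91, wrap to smallest pos 15 -> ND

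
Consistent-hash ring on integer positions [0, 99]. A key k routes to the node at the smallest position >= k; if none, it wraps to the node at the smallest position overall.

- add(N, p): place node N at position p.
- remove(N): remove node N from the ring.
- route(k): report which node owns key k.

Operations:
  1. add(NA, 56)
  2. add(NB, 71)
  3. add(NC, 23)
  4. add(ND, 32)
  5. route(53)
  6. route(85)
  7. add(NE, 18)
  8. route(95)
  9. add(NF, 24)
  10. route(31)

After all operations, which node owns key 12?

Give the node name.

Op 1: add NA@56 -> ring=[56:NA]
Op 2: add NB@71 -> ring=[56:NA,71:NB]
Op 3: add NC@23 -> ring=[23:NC,56:NA,71:NB]
Op 4: add ND@32 -> ring=[23:NC,32:ND,56:NA,71:NB]
Op 5: route key 53: smallest pos >= 53 is 56 -> NA
Op 6: route key 85: none >= 85, wrap to smallest pos 23 -> NC
Op 7: add NE@18 -> ring=[18:NE,23:NC,32:ND,56:NA,71:NB]
Op 8: route key 95: none >= 95, wrap to smallest pos 18 -> NE
Op 9: add NF@24 -> ring=[18:NE,23:NC,24:NF,32:ND,56:NA,71:NB]
Op 10: route key 31: smallest pos >= 31 is 32 -> ND
Final route key 12: smallest pos >= 12 is 18 -> NE

Answer: NE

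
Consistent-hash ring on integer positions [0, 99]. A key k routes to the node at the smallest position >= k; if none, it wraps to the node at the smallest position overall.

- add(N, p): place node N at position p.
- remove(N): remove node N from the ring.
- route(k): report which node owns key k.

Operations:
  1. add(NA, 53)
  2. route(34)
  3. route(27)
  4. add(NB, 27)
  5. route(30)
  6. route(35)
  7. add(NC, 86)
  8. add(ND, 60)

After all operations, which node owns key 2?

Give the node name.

Op 1: add NA@53 -> ring=[53:NA]
Op 2: route key 34: smallest pos >= 34 is 53 -> NA
Op 3: route key 27: smallest pos >= 27 is 53 -> NA
Op 4: add NB@27 -> ring=[27:NB,53:NA]
Op 5: route key 30: smallest pos >= 30 is 53 -> NA
Op 6: route key 35: smallest pos >= 35 is 53 -> NA
Op 7: add NC@86 -> ring=[27:NB,53:NA,86:NC]
Op 8: add ND@60 -> ring=[27:NB,53:NA,60:ND,86:NC]
Final route key 2: smallest pos >= 2 is 27 -> NB

Answer: NB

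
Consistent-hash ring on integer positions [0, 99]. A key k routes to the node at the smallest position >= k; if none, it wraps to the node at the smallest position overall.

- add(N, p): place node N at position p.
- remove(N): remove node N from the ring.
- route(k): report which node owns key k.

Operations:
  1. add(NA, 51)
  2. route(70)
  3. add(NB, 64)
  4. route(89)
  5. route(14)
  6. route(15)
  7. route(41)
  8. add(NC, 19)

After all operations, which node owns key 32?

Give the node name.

Answer: NA

Derivation:
Op 1: add NA@51 -> ring=[51:NA]
Op 2: route key 70: none >= 70, wrap to smallest pos 51 -> NA
Op 3: add NB@64 -> ring=[51:NA,64:NB]
Op 4: route key 89: none >= 89, wrap to smallest pos 51 -> NA
Op 5: route key 14: smallest pos >= 14 is 51 -> NA
Op 6: route key 15: smallest pos >= 15 is 51 -> NA
Op 7: route key 41: smallest pos >= 41 is 51 -> NA
Op 8: add NC@19 -> ring=[19:NC,51:NA,64:NB]
Final route key 32: smallest pos >= 32 is 51 -> NA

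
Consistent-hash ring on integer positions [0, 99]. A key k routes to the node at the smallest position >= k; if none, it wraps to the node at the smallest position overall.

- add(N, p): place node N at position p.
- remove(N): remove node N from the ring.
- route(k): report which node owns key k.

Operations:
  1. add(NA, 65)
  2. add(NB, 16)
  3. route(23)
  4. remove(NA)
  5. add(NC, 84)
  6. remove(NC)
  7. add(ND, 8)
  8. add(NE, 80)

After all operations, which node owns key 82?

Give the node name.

Answer: ND

Derivation:
Op 1: add NA@65 -> ring=[65:NA]
Op 2: add NB@16 -> ring=[16:NB,65:NA]
Op 3: route key 23: smallest pos >= 23 is 65 -> NA
Op 4: remove NA -> ring=[16:NB]
Op 5: add NC@84 -> ring=[16:NB,84:NC]
Op 6: remove NC -> ring=[16:NB]
Op 7: add ND@8 -> ring=[8:ND,16:NB]
Op 8: add NE@80 -> ring=[8:ND,16:NB,80:NE]
Final route key 82: none >= 82, wrap to smallest pos 8 -> ND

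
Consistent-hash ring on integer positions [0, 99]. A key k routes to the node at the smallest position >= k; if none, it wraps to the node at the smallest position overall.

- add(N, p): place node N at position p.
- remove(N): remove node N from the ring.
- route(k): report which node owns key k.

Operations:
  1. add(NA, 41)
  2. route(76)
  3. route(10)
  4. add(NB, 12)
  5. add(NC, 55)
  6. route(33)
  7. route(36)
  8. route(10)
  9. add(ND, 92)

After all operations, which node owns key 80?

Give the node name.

Answer: ND

Derivation:
Op 1: add NA@41 -> ring=[41:NA]
Op 2: route key 76: none >= 76, wrap to smallest pos 41 -> NA
Op 3: route key 10: smallest pos >= 10 is 41 -> NA
Op 4: add NB@12 -> ring=[12:NB,41:NA]
Op 5: add NC@55 -> ring=[12:NB,41:NA,55:NC]
Op 6: route key 33: smallest pos >= 33 is 41 -> NA
Op 7: route key 36: smallest pos >= 36 is 41 -> NA
Op 8: route key 10: smallest pos >= 10 is 12 -> NB
Op 9: add ND@92 -> ring=[12:NB,41:NA,55:NC,92:ND]
Final route key 80: smallest pos >= 80 is 92 -> ND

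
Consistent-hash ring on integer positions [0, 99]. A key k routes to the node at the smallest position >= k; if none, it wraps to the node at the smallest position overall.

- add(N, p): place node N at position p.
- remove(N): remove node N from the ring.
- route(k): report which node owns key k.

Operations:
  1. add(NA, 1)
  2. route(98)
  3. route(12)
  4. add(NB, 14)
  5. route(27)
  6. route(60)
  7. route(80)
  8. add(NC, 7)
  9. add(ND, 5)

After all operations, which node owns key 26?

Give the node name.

Answer: NA

Derivation:
Op 1: add NA@1 -> ring=[1:NA]
Op 2: route key 98: none >= 98, wrap to smallest pos 1 -> NA
Op 3: route key 12: none >= 12, wrap to smallest pos 1 -> NA
Op 4: add NB@14 -> ring=[1:NA,14:NB]
Op 5: route key 27: none >= 27, wrap to smallest pos 1 -> NA
Op 6: route key 60: none >= 60, wrap to smallest pos 1 -> NA
Op 7: route key 80: none >= 80, wrap to smallest pos 1 -> NA
Op 8: add NC@7 -> ring=[1:NA,7:NC,14:NB]
Op 9: add ND@5 -> ring=[1:NA,5:ND,7:NC,14:NB]
Final route key 26: none >= 26, wrap to smallest pos 1 -> NA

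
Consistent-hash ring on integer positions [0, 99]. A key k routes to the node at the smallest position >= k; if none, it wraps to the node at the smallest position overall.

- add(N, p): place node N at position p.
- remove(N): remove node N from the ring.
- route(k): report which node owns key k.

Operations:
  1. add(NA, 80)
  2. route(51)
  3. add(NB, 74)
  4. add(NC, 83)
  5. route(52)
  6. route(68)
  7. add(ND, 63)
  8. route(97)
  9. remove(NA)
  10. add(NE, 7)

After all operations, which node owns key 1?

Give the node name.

Answer: NE

Derivation:
Op 1: add NA@80 -> ring=[80:NA]
Op 2: route key 51: smallest pos >= 51 is 80 -> NA
Op 3: add NB@74 -> ring=[74:NB,80:NA]
Op 4: add NC@83 -> ring=[74:NB,80:NA,83:NC]
Op 5: route key 52: smallest pos >= 52 is 74 -> NB
Op 6: route key 68: smallest pos >= 68 is 74 -> NB
Op 7: add ND@63 -> ring=[63:ND,74:NB,80:NA,83:NC]
Op 8: route key 97: none >= 97, wrap to smallest pos 63 -> ND
Op 9: remove NA -> ring=[63:ND,74:NB,83:NC]
Op 10: add NE@7 -> ring=[7:NE,63:ND,74:NB,83:NC]
Final route key 1: smallest pos >= 1 is 7 -> NE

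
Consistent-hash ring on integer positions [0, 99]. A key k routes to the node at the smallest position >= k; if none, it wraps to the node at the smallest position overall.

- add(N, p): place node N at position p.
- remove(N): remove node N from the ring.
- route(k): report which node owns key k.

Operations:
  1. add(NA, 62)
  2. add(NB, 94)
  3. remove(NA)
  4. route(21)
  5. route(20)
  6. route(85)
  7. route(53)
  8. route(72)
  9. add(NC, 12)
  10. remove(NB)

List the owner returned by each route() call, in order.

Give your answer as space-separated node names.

Op 1: add NA@62 -> ring=[62:NA]
Op 2: add NB@94 -> ring=[62:NA,94:NB]
Op 3: remove NA -> ring=[94:NB]
Op 4: route key 21: smallest pos >= 21 is 94 -> NB
Op 5: route key 20: smallest pos >= 20 is 94 -> NB
Op 6: route key 85: smallest pos >= 85 is 94 -> NB
Op 7: route key 53: smallest pos >= 53 is 94 -> NB
Op 8: route key 72: smallest pos >= 72 is 94 -> NB
Op 9: add NC@12 -> ring=[12:NC,94:NB]
Op 10: remove NB -> ring=[12:NC]

Answer: NB NB NB NB NB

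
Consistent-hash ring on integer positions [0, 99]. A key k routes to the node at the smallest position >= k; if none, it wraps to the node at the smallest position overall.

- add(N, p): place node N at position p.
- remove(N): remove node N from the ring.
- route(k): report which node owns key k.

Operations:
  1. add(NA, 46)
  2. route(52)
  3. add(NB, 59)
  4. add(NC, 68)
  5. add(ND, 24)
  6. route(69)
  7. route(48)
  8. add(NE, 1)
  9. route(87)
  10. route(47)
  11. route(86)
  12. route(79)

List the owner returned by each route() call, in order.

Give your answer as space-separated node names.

Op 1: add NA@46 -> ring=[46:NA]
Op 2: route key 52: none >= 52, wrap to smallest pos 46 -> NA
Op 3: add NB@59 -> ring=[46:NA,59:NB]
Op 4: add NC@68 -> ring=[46:NA,59:NB,68:NC]
Op 5: add ND@24 -> ring=[24:ND,46:NA,59:NB,68:NC]
Op 6: route key 69: none >= 69, wrap to smallest pos 24 -> ND
Op 7: route key 48: smallest pos >= 48 is 59 -> NB
Op 8: add NE@1 -> ring=[1:NE,24:ND,46:NA,59:NB,68:NC]
Op 9: route key 87: none >= 87, wrap to smallest pos 1 -> NE
Op 10: route key 47: smallest pos >= 47 is 59 -> NB
Op 11: route key 86: none >= 86, wrap to smallest pos 1 -> NE
Op 12: route key 79: none >= 79, wrap to smallest pos 1 -> NE

Answer: NA ND NB NE NB NE NE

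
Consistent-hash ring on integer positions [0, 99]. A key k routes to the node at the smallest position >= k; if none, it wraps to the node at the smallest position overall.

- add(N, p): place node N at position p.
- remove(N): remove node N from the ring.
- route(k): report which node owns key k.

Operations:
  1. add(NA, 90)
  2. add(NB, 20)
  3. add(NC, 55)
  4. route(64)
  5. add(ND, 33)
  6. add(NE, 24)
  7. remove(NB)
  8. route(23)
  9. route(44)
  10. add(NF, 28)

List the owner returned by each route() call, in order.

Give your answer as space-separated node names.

Answer: NA NE NC

Derivation:
Op 1: add NA@90 -> ring=[90:NA]
Op 2: add NB@20 -> ring=[20:NB,90:NA]
Op 3: add NC@55 -> ring=[20:NB,55:NC,90:NA]
Op 4: route key 64: smallest pos >= 64 is 90 -> NA
Op 5: add ND@33 -> ring=[20:NB,33:ND,55:NC,90:NA]
Op 6: add NE@24 -> ring=[20:NB,24:NE,33:ND,55:NC,90:NA]
Op 7: remove NB -> ring=[24:NE,33:ND,55:NC,90:NA]
Op 8: route key 23: smallest pos >= 23 is 24 -> NE
Op 9: route key 44: smallest pos >= 44 is 55 -> NC
Op 10: add NF@28 -> ring=[24:NE,28:NF,33:ND,55:NC,90:NA]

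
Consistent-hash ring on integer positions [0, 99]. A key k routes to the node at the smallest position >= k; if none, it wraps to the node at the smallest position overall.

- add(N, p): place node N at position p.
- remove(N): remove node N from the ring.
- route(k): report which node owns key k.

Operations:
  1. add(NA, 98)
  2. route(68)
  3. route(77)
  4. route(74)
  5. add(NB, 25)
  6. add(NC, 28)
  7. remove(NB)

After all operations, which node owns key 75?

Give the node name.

Answer: NA

Derivation:
Op 1: add NA@98 -> ring=[98:NA]
Op 2: route key 68: smallest pos >= 68 is 98 -> NA
Op 3: route key 77: smallest pos >= 77 is 98 -> NA
Op 4: route key 74: smallest pos >= 74 is 98 -> NA
Op 5: add NB@25 -> ring=[25:NB,98:NA]
Op 6: add NC@28 -> ring=[25:NB,28:NC,98:NA]
Op 7: remove NB -> ring=[28:NC,98:NA]
Final route key 75: smallest pos >= 75 is 98 -> NA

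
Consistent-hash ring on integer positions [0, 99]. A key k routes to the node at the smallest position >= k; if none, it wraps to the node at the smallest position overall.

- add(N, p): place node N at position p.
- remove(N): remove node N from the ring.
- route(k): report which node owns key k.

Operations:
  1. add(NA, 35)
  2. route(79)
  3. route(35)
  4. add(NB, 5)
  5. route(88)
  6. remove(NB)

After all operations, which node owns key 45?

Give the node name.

Answer: NA

Derivation:
Op 1: add NA@35 -> ring=[35:NA]
Op 2: route key 79: none >= 79, wrap to smallest pos 35 -> NA
Op 3: route key 35: smallest pos >= 35 is 35 -> NA
Op 4: add NB@5 -> ring=[5:NB,35:NA]
Op 5: route key 88: none >= 88, wrap to smallest pos 5 -> NB
Op 6: remove NB -> ring=[35:NA]
Final route key 45: none >= 45, wrap to smallest pos 35 -> NA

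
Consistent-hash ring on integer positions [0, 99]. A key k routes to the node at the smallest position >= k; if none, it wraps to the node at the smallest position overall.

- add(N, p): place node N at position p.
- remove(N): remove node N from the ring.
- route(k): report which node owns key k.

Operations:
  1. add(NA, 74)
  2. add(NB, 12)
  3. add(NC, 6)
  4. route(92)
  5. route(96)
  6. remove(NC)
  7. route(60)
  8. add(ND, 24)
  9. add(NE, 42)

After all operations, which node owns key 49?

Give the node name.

Op 1: add NA@74 -> ring=[74:NA]
Op 2: add NB@12 -> ring=[12:NB,74:NA]
Op 3: add NC@6 -> ring=[6:NC,12:NB,74:NA]
Op 4: route key 92: none >= 92, wrap to smallest pos 6 -> NC
Op 5: route key 96: none >= 96, wrap to smallest pos 6 -> NC
Op 6: remove NC -> ring=[12:NB,74:NA]
Op 7: route key 60: smallest pos >= 60 is 74 -> NA
Op 8: add ND@24 -> ring=[12:NB,24:ND,74:NA]
Op 9: add NE@42 -> ring=[12:NB,24:ND,42:NE,74:NA]
Final route key 49: smallest pos >= 49 is 74 -> NA

Answer: NA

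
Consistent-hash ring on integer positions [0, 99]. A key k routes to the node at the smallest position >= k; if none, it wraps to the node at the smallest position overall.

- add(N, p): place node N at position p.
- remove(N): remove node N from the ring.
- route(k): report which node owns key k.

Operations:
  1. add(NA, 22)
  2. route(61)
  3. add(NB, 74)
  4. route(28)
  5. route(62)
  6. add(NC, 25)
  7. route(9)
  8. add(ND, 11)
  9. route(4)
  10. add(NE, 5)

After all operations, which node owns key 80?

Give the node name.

Answer: NE

Derivation:
Op 1: add NA@22 -> ring=[22:NA]
Op 2: route key 61: none >= 61, wrap to smallest pos 22 -> NA
Op 3: add NB@74 -> ring=[22:NA,74:NB]
Op 4: route key 28: smallest pos >= 28 is 74 -> NB
Op 5: route key 62: smallest pos >= 62 is 74 -> NB
Op 6: add NC@25 -> ring=[22:NA,25:NC,74:NB]
Op 7: route key 9: smallest pos >= 9 is 22 -> NA
Op 8: add ND@11 -> ring=[11:ND,22:NA,25:NC,74:NB]
Op 9: route key 4: smallest pos >= 4 is 11 -> ND
Op 10: add NE@5 -> ring=[5:NE,11:ND,22:NA,25:NC,74:NB]
Final route key 80: none >= 80, wrap to smallest pos 5 -> NE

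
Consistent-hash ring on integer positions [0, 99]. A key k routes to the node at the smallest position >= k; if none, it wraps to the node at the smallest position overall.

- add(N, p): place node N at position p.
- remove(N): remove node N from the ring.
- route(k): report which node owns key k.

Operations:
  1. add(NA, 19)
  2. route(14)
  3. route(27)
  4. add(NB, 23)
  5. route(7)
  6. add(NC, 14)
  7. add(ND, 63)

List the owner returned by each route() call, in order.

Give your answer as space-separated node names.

Answer: NA NA NA

Derivation:
Op 1: add NA@19 -> ring=[19:NA]
Op 2: route key 14: smallest pos >= 14 is 19 -> NA
Op 3: route key 27: none >= 27, wrap to smallest pos 19 -> NA
Op 4: add NB@23 -> ring=[19:NA,23:NB]
Op 5: route key 7: smallest pos >= 7 is 19 -> NA
Op 6: add NC@14 -> ring=[14:NC,19:NA,23:NB]
Op 7: add ND@63 -> ring=[14:NC,19:NA,23:NB,63:ND]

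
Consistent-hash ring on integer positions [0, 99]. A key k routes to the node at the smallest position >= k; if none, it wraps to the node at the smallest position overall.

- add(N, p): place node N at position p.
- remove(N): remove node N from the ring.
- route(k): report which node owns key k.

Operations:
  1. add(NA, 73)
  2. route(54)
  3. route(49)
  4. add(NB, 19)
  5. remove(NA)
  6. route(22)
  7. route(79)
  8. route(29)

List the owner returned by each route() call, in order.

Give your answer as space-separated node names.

Answer: NA NA NB NB NB

Derivation:
Op 1: add NA@73 -> ring=[73:NA]
Op 2: route key 54: smallest pos >= 54 is 73 -> NA
Op 3: route key 49: smallest pos >= 49 is 73 -> NA
Op 4: add NB@19 -> ring=[19:NB,73:NA]
Op 5: remove NA -> ring=[19:NB]
Op 6: route key 22: none >= 22, wrap to smallest pos 19 -> NB
Op 7: route key 79: none >= 79, wrap to smallest pos 19 -> NB
Op 8: route key 29: none >= 29, wrap to smallest pos 19 -> NB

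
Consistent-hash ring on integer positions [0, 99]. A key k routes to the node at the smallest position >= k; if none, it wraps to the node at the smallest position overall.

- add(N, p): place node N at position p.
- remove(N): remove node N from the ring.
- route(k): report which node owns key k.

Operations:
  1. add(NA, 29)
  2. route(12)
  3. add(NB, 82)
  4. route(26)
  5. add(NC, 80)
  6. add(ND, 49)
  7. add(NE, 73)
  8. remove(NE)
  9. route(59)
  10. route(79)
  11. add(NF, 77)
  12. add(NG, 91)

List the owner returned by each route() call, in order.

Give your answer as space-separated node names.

Answer: NA NA NC NC

Derivation:
Op 1: add NA@29 -> ring=[29:NA]
Op 2: route key 12: smallest pos >= 12 is 29 -> NA
Op 3: add NB@82 -> ring=[29:NA,82:NB]
Op 4: route key 26: smallest pos >= 26 is 29 -> NA
Op 5: add NC@80 -> ring=[29:NA,80:NC,82:NB]
Op 6: add ND@49 -> ring=[29:NA,49:ND,80:NC,82:NB]
Op 7: add NE@73 -> ring=[29:NA,49:ND,73:NE,80:NC,82:NB]
Op 8: remove NE -> ring=[29:NA,49:ND,80:NC,82:NB]
Op 9: route key 59: smallest pos >= 59 is 80 -> NC
Op 10: route key 79: smallest pos >= 79 is 80 -> NC
Op 11: add NF@77 -> ring=[29:NA,49:ND,77:NF,80:NC,82:NB]
Op 12: add NG@91 -> ring=[29:NA,49:ND,77:NF,80:NC,82:NB,91:NG]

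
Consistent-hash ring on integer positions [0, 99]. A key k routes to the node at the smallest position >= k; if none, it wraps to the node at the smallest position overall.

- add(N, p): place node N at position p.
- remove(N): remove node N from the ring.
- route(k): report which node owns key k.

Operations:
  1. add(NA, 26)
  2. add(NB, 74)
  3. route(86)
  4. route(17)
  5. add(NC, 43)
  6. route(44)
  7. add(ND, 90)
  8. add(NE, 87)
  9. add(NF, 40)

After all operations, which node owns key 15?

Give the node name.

Answer: NA

Derivation:
Op 1: add NA@26 -> ring=[26:NA]
Op 2: add NB@74 -> ring=[26:NA,74:NB]
Op 3: route key 86: none >= 86, wrap to smallest pos 26 -> NA
Op 4: route key 17: smallest pos >= 17 is 26 -> NA
Op 5: add NC@43 -> ring=[26:NA,43:NC,74:NB]
Op 6: route key 44: smallest pos >= 44 is 74 -> NB
Op 7: add ND@90 -> ring=[26:NA,43:NC,74:NB,90:ND]
Op 8: add NE@87 -> ring=[26:NA,43:NC,74:NB,87:NE,90:ND]
Op 9: add NF@40 -> ring=[26:NA,40:NF,43:NC,74:NB,87:NE,90:ND]
Final route key 15: smallest pos >= 15 is 26 -> NA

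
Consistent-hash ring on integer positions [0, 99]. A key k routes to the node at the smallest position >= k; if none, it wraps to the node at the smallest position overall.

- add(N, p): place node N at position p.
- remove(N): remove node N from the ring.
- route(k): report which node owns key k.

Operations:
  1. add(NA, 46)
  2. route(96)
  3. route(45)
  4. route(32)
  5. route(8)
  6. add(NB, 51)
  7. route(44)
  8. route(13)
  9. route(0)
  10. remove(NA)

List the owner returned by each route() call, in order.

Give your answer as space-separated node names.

Answer: NA NA NA NA NA NA NA

Derivation:
Op 1: add NA@46 -> ring=[46:NA]
Op 2: route key 96: none >= 96, wrap to smallest pos 46 -> NA
Op 3: route key 45: smallest pos >= 45 is 46 -> NA
Op 4: route key 32: smallest pos >= 32 is 46 -> NA
Op 5: route key 8: smallest pos >= 8 is 46 -> NA
Op 6: add NB@51 -> ring=[46:NA,51:NB]
Op 7: route key 44: smallest pos >= 44 is 46 -> NA
Op 8: route key 13: smallest pos >= 13 is 46 -> NA
Op 9: route key 0: smallest pos >= 0 is 46 -> NA
Op 10: remove NA -> ring=[51:NB]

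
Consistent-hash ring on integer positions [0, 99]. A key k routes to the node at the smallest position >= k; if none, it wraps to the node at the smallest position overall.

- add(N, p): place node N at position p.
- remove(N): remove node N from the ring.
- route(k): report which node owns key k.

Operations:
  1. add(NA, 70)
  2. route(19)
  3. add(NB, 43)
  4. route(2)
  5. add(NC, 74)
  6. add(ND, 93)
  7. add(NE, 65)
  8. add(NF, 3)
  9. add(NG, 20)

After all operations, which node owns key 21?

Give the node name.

Answer: NB

Derivation:
Op 1: add NA@70 -> ring=[70:NA]
Op 2: route key 19: smallest pos >= 19 is 70 -> NA
Op 3: add NB@43 -> ring=[43:NB,70:NA]
Op 4: route key 2: smallest pos >= 2 is 43 -> NB
Op 5: add NC@74 -> ring=[43:NB,70:NA,74:NC]
Op 6: add ND@93 -> ring=[43:NB,70:NA,74:NC,93:ND]
Op 7: add NE@65 -> ring=[43:NB,65:NE,70:NA,74:NC,93:ND]
Op 8: add NF@3 -> ring=[3:NF,43:NB,65:NE,70:NA,74:NC,93:ND]
Op 9: add NG@20 -> ring=[3:NF,20:NG,43:NB,65:NE,70:NA,74:NC,93:ND]
Final route key 21: smallest pos >= 21 is 43 -> NB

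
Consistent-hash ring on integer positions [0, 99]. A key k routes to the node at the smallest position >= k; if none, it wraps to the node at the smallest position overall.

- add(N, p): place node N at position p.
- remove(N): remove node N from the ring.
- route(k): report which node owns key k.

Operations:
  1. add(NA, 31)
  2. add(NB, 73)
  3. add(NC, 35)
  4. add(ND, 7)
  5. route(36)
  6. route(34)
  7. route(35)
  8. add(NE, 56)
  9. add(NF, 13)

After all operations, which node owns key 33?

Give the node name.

Op 1: add NA@31 -> ring=[31:NA]
Op 2: add NB@73 -> ring=[31:NA,73:NB]
Op 3: add NC@35 -> ring=[31:NA,35:NC,73:NB]
Op 4: add ND@7 -> ring=[7:ND,31:NA,35:NC,73:NB]
Op 5: route key 36: smallest pos >= 36 is 73 -> NB
Op 6: route key 34: smallest pos >= 34 is 35 -> NC
Op 7: route key 35: smallest pos >= 35 is 35 -> NC
Op 8: add NE@56 -> ring=[7:ND,31:NA,35:NC,56:NE,73:NB]
Op 9: add NF@13 -> ring=[7:ND,13:NF,31:NA,35:NC,56:NE,73:NB]
Final route key 33: smallest pos >= 33 is 35 -> NC

Answer: NC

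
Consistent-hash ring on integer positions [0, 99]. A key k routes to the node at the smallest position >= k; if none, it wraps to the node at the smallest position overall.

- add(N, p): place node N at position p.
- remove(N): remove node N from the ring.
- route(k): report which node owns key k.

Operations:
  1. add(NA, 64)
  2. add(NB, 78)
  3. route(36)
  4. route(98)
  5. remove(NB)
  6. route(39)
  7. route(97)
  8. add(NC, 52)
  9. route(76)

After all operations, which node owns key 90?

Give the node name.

Op 1: add NA@64 -> ring=[64:NA]
Op 2: add NB@78 -> ring=[64:NA,78:NB]
Op 3: route key 36: smallest pos >= 36 is 64 -> NA
Op 4: route key 98: none >= 98, wrap to smallest pos 64 -> NA
Op 5: remove NB -> ring=[64:NA]
Op 6: route key 39: smallest pos >= 39 is 64 -> NA
Op 7: route key 97: none >= 97, wrap to smallest pos 64 -> NA
Op 8: add NC@52 -> ring=[52:NC,64:NA]
Op 9: route key 76: none >= 76, wrap to smallest pos 52 -> NC
Final route key 90: none >= 90, wrap to smallest pos 52 -> NC

Answer: NC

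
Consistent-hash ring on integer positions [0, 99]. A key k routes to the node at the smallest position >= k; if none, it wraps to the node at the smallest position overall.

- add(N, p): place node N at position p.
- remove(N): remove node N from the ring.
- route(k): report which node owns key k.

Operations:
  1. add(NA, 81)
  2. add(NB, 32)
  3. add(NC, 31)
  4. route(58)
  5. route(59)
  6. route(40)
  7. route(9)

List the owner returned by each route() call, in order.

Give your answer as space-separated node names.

Op 1: add NA@81 -> ring=[81:NA]
Op 2: add NB@32 -> ring=[32:NB,81:NA]
Op 3: add NC@31 -> ring=[31:NC,32:NB,81:NA]
Op 4: route key 58: smallest pos >= 58 is 81 -> NA
Op 5: route key 59: smallest pos >= 59 is 81 -> NA
Op 6: route key 40: smallest pos >= 40 is 81 -> NA
Op 7: route key 9: smallest pos >= 9 is 31 -> NC

Answer: NA NA NA NC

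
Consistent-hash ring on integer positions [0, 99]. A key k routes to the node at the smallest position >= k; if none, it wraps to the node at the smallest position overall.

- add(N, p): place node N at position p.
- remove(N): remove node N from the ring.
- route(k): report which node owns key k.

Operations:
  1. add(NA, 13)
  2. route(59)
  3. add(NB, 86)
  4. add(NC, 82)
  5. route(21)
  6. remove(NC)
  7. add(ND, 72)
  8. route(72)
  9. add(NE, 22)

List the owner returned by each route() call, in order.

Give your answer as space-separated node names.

Op 1: add NA@13 -> ring=[13:NA]
Op 2: route key 59: none >= 59, wrap to smallest pos 13 -> NA
Op 3: add NB@86 -> ring=[13:NA,86:NB]
Op 4: add NC@82 -> ring=[13:NA,82:NC,86:NB]
Op 5: route key 21: smallest pos >= 21 is 82 -> NC
Op 6: remove NC -> ring=[13:NA,86:NB]
Op 7: add ND@72 -> ring=[13:NA,72:ND,86:NB]
Op 8: route key 72: smallest pos >= 72 is 72 -> ND
Op 9: add NE@22 -> ring=[13:NA,22:NE,72:ND,86:NB]

Answer: NA NC ND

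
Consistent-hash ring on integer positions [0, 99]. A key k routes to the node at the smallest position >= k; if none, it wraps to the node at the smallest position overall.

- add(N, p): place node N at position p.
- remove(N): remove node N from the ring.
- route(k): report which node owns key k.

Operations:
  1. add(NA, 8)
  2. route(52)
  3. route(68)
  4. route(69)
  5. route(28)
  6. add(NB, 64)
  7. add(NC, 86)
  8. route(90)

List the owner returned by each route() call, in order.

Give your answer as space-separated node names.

Answer: NA NA NA NA NA

Derivation:
Op 1: add NA@8 -> ring=[8:NA]
Op 2: route key 52: none >= 52, wrap to smallest pos 8 -> NA
Op 3: route key 68: none >= 68, wrap to smallest pos 8 -> NA
Op 4: route key 69: none >= 69, wrap to smallest pos 8 -> NA
Op 5: route key 28: none >= 28, wrap to smallest pos 8 -> NA
Op 6: add NB@64 -> ring=[8:NA,64:NB]
Op 7: add NC@86 -> ring=[8:NA,64:NB,86:NC]
Op 8: route key 90: none >= 90, wrap to smallest pos 8 -> NA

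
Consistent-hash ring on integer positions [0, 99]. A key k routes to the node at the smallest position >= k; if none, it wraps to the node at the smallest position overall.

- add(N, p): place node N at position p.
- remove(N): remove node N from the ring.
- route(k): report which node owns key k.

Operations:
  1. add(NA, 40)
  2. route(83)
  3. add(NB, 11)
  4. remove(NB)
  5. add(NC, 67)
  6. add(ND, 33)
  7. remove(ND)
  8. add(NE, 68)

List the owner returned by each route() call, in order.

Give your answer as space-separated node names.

Answer: NA

Derivation:
Op 1: add NA@40 -> ring=[40:NA]
Op 2: route key 83: none >= 83, wrap to smallest pos 40 -> NA
Op 3: add NB@11 -> ring=[11:NB,40:NA]
Op 4: remove NB -> ring=[40:NA]
Op 5: add NC@67 -> ring=[40:NA,67:NC]
Op 6: add ND@33 -> ring=[33:ND,40:NA,67:NC]
Op 7: remove ND -> ring=[40:NA,67:NC]
Op 8: add NE@68 -> ring=[40:NA,67:NC,68:NE]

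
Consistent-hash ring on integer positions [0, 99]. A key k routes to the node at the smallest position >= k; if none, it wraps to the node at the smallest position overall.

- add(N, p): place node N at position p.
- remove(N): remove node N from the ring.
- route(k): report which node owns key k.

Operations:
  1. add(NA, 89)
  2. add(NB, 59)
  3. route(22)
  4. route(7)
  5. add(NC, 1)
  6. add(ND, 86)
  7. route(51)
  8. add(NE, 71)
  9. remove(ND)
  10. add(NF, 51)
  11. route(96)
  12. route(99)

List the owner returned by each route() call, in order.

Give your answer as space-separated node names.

Op 1: add NA@89 -> ring=[89:NA]
Op 2: add NB@59 -> ring=[59:NB,89:NA]
Op 3: route key 22: smallest pos >= 22 is 59 -> NB
Op 4: route key 7: smallest pos >= 7 is 59 -> NB
Op 5: add NC@1 -> ring=[1:NC,59:NB,89:NA]
Op 6: add ND@86 -> ring=[1:NC,59:NB,86:ND,89:NA]
Op 7: route key 51: smallest pos >= 51 is 59 -> NB
Op 8: add NE@71 -> ring=[1:NC,59:NB,71:NE,86:ND,89:NA]
Op 9: remove ND -> ring=[1:NC,59:NB,71:NE,89:NA]
Op 10: add NF@51 -> ring=[1:NC,51:NF,59:NB,71:NE,89:NA]
Op 11: route key 96: none >= 96, wrap to smallest pos 1 -> NC
Op 12: route key 99: none >= 99, wrap to smallest pos 1 -> NC

Answer: NB NB NB NC NC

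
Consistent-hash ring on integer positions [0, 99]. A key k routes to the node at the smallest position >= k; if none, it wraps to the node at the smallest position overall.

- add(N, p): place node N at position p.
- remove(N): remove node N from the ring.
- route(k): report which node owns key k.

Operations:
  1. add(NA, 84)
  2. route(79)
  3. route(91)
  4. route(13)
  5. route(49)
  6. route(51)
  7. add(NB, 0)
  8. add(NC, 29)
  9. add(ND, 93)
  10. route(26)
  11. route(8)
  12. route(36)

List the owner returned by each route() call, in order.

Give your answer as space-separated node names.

Op 1: add NA@84 -> ring=[84:NA]
Op 2: route key 79: smallest pos >= 79 is 84 -> NA
Op 3: route key 91: none >= 91, wrap to smallest pos 84 -> NA
Op 4: route key 13: smallest pos >= 13 is 84 -> NA
Op 5: route key 49: smallest pos >= 49 is 84 -> NA
Op 6: route key 51: smallest pos >= 51 is 84 -> NA
Op 7: add NB@0 -> ring=[0:NB,84:NA]
Op 8: add NC@29 -> ring=[0:NB,29:NC,84:NA]
Op 9: add ND@93 -> ring=[0:NB,29:NC,84:NA,93:ND]
Op 10: route key 26: smallest pos >= 26 is 29 -> NC
Op 11: route key 8: smallest pos >= 8 is 29 -> NC
Op 12: route key 36: smallest pos >= 36 is 84 -> NA

Answer: NA NA NA NA NA NC NC NA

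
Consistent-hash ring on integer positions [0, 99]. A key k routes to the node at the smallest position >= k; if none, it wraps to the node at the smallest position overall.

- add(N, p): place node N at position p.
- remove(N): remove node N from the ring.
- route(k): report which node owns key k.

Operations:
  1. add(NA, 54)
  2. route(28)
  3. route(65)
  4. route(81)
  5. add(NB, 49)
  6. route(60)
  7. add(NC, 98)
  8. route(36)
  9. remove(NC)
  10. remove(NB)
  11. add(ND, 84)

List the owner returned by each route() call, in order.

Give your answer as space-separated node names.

Op 1: add NA@54 -> ring=[54:NA]
Op 2: route key 28: smallest pos >= 28 is 54 -> NA
Op 3: route key 65: none >= 65, wrap to smallest pos 54 -> NA
Op 4: route key 81: none >= 81, wrap to smallest pos 54 -> NA
Op 5: add NB@49 -> ring=[49:NB,54:NA]
Op 6: route key 60: none >= 60, wrap to smallest pos 49 -> NB
Op 7: add NC@98 -> ring=[49:NB,54:NA,98:NC]
Op 8: route key 36: smallest pos >= 36 is 49 -> NB
Op 9: remove NC -> ring=[49:NB,54:NA]
Op 10: remove NB -> ring=[54:NA]
Op 11: add ND@84 -> ring=[54:NA,84:ND]

Answer: NA NA NA NB NB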